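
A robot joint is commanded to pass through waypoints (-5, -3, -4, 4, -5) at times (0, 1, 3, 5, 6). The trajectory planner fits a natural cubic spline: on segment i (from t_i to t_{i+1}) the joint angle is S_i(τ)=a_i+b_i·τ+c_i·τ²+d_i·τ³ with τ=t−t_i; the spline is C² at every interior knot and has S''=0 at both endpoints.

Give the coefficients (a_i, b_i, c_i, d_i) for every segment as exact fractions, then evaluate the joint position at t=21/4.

Δ: Δ0=2, Δ1=-1/2, Δ2=4, Δ3=-9
row 1: diag=6, rhs=-15; c'=1/3, d'=-5/2
row 2: denom=8−2·1/3=22/3; d'=(27−2·-5/2)/(22/3)=48/11
row 3: denom=6−2·3/11=60/11; d'=(-78−2·48/11)/(60/11)=-159/10
back: M3=-159/10
back: M2=48/11−3/11·-159/10=87/10
back: M1=-5/2−1/3·87/10=-27/5
M: M0=0, M1=-27/5, M2=87/10, M3=-159/10, M4=0
seg 0: a=-5, c=M0/2=0, d=(M1−M0)/(6·1)=-9/10, b=Δ0−h0·(2M0+M1)/6=29/10
seg 1: a=-3, c=M1/2=-27/10, d=(M2−M1)/(6·2)=47/40, b=Δ1−h1·(2M1+M2)/6=1/5
seg 2: a=-4, c=M2/2=87/20, d=(M3−M2)/(6·2)=-41/20, b=Δ2−h2·(2M2+M3)/6=7/2
seg 3: a=4, c=M3/2=-159/20, d=(M4−M3)/(6·1)=53/20, b=Δ3−h3·(2M3+M4)/6=-37/10
t_q=21/4 → seg 3, τ=1/4; S=4+-37/10·τ+-159/20·τ²+53/20·τ³=3353/1280

  seg 0: a=-5 b=29/10 c=0 d=-9/10
  seg 1: a=-3 b=1/5 c=-27/10 d=47/40
  seg 2: a=-4 b=7/2 c=87/20 d=-41/20
  seg 3: a=4 b=-37/10 c=-159/20 d=53/20
S(21/4) = 3353/1280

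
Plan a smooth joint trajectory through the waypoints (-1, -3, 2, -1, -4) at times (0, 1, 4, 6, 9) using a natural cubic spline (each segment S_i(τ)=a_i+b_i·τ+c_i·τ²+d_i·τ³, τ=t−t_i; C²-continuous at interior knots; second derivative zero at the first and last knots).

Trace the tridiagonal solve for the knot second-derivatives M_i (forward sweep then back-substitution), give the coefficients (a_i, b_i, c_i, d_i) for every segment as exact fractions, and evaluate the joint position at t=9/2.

  seg 0: a=-1 b=-301/113 c=0 d=75/113
  seg 1: a=-3 b=-76/113 c=225/113 d=-1232/3051
  seg 2: a=2 b=42/113 c=-557/339 d=959/2712
  seg 3: a=-1 b=-1327/678 c=649/1356 d=-649/12204
S(9/2) = 13157/7232

Δ: Δ0=-2, Δ1=5/3, Δ2=-3/2, Δ3=-1
row 1: diag=8, rhs=22; c'=3/8, d'=11/4
row 2: denom=10−3·3/8=71/8; d'=(-19−3·11/4)/(71/8)=-218/71
row 3: denom=10−2·16/71=678/71; d'=(3−2·-218/71)/(678/71)=649/678
back: M3=649/678
back: M2=-218/71−16/71·649/678=-1114/339
back: M1=11/4−3/8·-1114/339=450/113
M: M0=0, M1=450/113, M2=-1114/339, M3=649/678, M4=0
seg 0: a=-1, c=M0/2=0, d=(M1−M0)/(6·1)=75/113, b=Δ0−h0·(2M0+M1)/6=-301/113
seg 1: a=-3, c=M1/2=225/113, d=(M2−M1)/(6·3)=-1232/3051, b=Δ1−h1·(2M1+M2)/6=-76/113
seg 2: a=2, c=M2/2=-557/339, d=(M3−M2)/(6·2)=959/2712, b=Δ2−h2·(2M2+M3)/6=42/113
seg 3: a=-1, c=M3/2=649/1356, d=(M4−M3)/(6·3)=-649/12204, b=Δ3−h3·(2M3+M4)/6=-1327/678
t_q=9/2 → seg 2, τ=1/2; S=2+42/113·τ+-557/339·τ²+959/2712·τ³=13157/7232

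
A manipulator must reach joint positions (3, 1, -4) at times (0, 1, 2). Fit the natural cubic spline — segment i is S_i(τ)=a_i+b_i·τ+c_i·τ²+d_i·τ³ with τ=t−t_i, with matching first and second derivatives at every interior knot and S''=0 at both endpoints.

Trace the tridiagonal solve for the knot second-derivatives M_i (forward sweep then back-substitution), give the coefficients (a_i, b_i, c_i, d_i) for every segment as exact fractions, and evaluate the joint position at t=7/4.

Δ: Δ0=-2, Δ1=-5
row 1: diag=4, rhs=-18; c'=1/4, d'=-9/2
back: M1=-9/2
M: M0=0, M1=-9/2, M2=0
seg 0: a=3, c=M0/2=0, d=(M1−M0)/(6·1)=-3/4, b=Δ0−h0·(2M0+M1)/6=-5/4
seg 1: a=1, c=M1/2=-9/4, d=(M2−M1)/(6·1)=3/4, b=Δ1−h1·(2M1+M2)/6=-7/2
t_q=7/4 → seg 1, τ=3/4; S=1+-7/2·τ+-9/4·τ²+3/4·τ³=-659/256

  seg 0: a=3 b=-5/4 c=0 d=-3/4
  seg 1: a=1 b=-7/2 c=-9/4 d=3/4
S(7/4) = -659/256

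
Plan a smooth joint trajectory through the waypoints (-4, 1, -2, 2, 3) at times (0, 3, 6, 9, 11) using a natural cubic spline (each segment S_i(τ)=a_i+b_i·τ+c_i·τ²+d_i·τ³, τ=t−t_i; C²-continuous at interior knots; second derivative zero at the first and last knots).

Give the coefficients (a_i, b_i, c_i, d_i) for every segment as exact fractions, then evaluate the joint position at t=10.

  seg 0: a=-4 b=709/276 c=0 d=-83/828
  seg 1: a=1 b=-19/138 c=-83/92 d=509/2484
  seg 2: a=-2 b=-5/276 c=65/69 d=-407/2484
  seg 3: a=2 b=167/138 c=-49/92 d=49/552
S(10) = 509/184

Δ: Δ0=5/3, Δ1=-1, Δ2=4/3, Δ3=1/2
row 1: diag=12, rhs=-16; c'=1/4, d'=-4/3
row 2: denom=12−3·1/4=45/4; d'=(14−3·-4/3)/(45/4)=8/5
row 3: denom=10−3·4/15=46/5; d'=(-5−3·8/5)/(46/5)=-49/46
back: M3=-49/46
back: M2=8/5−4/15·-49/46=130/69
back: M1=-4/3−1/4·130/69=-83/46
M: M0=0, M1=-83/46, M2=130/69, M3=-49/46, M4=0
seg 0: a=-4, c=M0/2=0, d=(M1−M0)/(6·3)=-83/828, b=Δ0−h0·(2M0+M1)/6=709/276
seg 1: a=1, c=M1/2=-83/92, d=(M2−M1)/(6·3)=509/2484, b=Δ1−h1·(2M1+M2)/6=-19/138
seg 2: a=-2, c=M2/2=65/69, d=(M3−M2)/(6·3)=-407/2484, b=Δ2−h2·(2M2+M3)/6=-5/276
seg 3: a=2, c=M3/2=-49/92, d=(M4−M3)/(6·2)=49/552, b=Δ3−h3·(2M3+M4)/6=167/138
t_q=10 → seg 3, τ=1; S=2+167/138·τ+-49/92·τ²+49/552·τ³=509/184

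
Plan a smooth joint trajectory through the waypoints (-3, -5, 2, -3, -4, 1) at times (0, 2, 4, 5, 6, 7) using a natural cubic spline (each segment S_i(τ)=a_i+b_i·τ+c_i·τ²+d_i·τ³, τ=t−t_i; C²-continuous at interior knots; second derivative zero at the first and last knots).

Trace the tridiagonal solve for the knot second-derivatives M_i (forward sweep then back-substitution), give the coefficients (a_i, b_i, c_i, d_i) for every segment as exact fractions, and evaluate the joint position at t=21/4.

  seg 0: a=-3 b=-488/157 c=0 d=331/628
  seg 1: a=-5 b=505/157 c=993/314 d=-1897/1256
  seg 2: a=2 b=-709/314 c=-3705/628 d=1983/628
  seg 3: a=-3 b=-2879/628 c=561/157 d=7/628
  seg 4: a=-4 b=815/314 c=2265/628 d=-755/628
S(21/4) = -157657/40192

Δ: Δ0=-1, Δ1=7/2, Δ2=-5, Δ3=-1, Δ4=5
row 1: diag=8, rhs=27; c'=1/4, d'=27/8
row 2: denom=6−2·1/4=11/2; d'=(-51−2·27/8)/(11/2)=-21/2
row 3: denom=4−1·2/11=42/11; d'=(24−1·-21/2)/(42/11)=253/28
row 4: denom=4−1·11/42=157/42; d'=(36−1·253/28)/(157/42)=2265/314
back: M4=2265/314
back: M3=253/28−11/42·2265/314=1122/157
back: M2=-21/2−2/11·1122/157=-3705/314
back: M1=27/8−1/4·-3705/314=993/157
M: M0=0, M1=993/157, M2=-3705/314, M3=1122/157, M4=2265/314, M5=0
seg 0: a=-3, c=M0/2=0, d=(M1−M0)/(6·2)=331/628, b=Δ0−h0·(2M0+M1)/6=-488/157
seg 1: a=-5, c=M1/2=993/314, d=(M2−M1)/(6·2)=-1897/1256, b=Δ1−h1·(2M1+M2)/6=505/157
seg 2: a=2, c=M2/2=-3705/628, d=(M3−M2)/(6·1)=1983/628, b=Δ2−h2·(2M2+M3)/6=-709/314
seg 3: a=-3, c=M3/2=561/157, d=(M4−M3)/(6·1)=7/628, b=Δ3−h3·(2M3+M4)/6=-2879/628
seg 4: a=-4, c=M4/2=2265/628, d=(M5−M4)/(6·1)=-755/628, b=Δ4−h4·(2M4+M5)/6=815/314
t_q=21/4 → seg 3, τ=1/4; S=-3+-2879/628·τ+561/157·τ²+7/628·τ³=-157657/40192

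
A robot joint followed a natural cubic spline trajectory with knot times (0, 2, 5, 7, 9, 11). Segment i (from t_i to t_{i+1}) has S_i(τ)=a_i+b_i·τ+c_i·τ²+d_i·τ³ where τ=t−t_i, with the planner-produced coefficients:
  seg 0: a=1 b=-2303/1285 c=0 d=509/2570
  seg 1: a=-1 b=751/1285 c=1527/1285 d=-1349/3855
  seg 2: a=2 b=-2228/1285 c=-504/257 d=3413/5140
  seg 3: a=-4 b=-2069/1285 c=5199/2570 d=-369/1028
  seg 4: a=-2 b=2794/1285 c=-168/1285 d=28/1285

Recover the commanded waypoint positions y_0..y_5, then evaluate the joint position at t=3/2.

y_0 = S_0(0) = a_0 = 1
y_1 = S_1(0) = a_1 = -1
y_2 = S_2(0) = a_2 = 2
y_3 = S_3(0) = a_3 = -4
y_4 = S_4(0) = a_4 = -2
y_5 = S_4(2) = 2
t_q=3/2 is in segment 0 (τ=3/2); S_0(τ)=-20969/20560

y_0=1 y_1=-1 y_2=2 y_3=-4 y_4=-2 y_5=2
S(3/2) = -20969/20560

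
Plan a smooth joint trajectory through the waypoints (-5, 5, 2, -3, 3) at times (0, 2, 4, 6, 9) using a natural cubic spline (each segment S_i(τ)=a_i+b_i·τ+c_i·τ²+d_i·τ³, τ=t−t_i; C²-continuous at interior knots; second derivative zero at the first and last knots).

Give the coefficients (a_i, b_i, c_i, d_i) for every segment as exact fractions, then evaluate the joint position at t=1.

  seg 0: a=-5 b=469/71 c=0 d=-57/142
  seg 1: a=5 b=127/71 c=-171/71 d=217/568
  seg 2: a=2 b=-463/142 c=-33/284 d=141/568
  seg 3: a=-3 b=-53/71 c=195/142 d=-65/426
S(1) = 171/142

Δ: Δ0=5, Δ1=-3/2, Δ2=-5/2, Δ3=2
row 1: diag=8, rhs=-39; c'=1/4, d'=-39/8
row 2: denom=8−2·1/4=15/2; d'=(-6−2·-39/8)/(15/2)=1/2
row 3: denom=10−2·4/15=142/15; d'=(27−2·1/2)/(142/15)=195/71
back: M3=195/71
back: M2=1/2−4/15·195/71=-33/142
back: M1=-39/8−1/4·-33/142=-342/71
M: M0=0, M1=-342/71, M2=-33/142, M3=195/71, M4=0
seg 0: a=-5, c=M0/2=0, d=(M1−M0)/(6·2)=-57/142, b=Δ0−h0·(2M0+M1)/6=469/71
seg 1: a=5, c=M1/2=-171/71, d=(M2−M1)/(6·2)=217/568, b=Δ1−h1·(2M1+M2)/6=127/71
seg 2: a=2, c=M2/2=-33/284, d=(M3−M2)/(6·2)=141/568, b=Δ2−h2·(2M2+M3)/6=-463/142
seg 3: a=-3, c=M3/2=195/142, d=(M4−M3)/(6·3)=-65/426, b=Δ3−h3·(2M3+M4)/6=-53/71
t_q=1 → seg 0, τ=1; S=-5+469/71·τ+0·τ²+-57/142·τ³=171/142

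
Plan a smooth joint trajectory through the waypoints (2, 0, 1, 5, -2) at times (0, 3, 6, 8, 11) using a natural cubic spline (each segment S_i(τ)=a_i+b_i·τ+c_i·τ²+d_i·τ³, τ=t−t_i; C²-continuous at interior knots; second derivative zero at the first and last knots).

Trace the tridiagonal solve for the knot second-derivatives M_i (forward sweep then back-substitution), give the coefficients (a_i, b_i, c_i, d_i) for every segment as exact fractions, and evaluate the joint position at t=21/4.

Δ: Δ0=-2/3, Δ1=1/3, Δ2=2, Δ3=-7/3
row 1: diag=12, rhs=6; c'=1/4, d'=1/2
row 2: denom=10−3·1/4=37/4; d'=(10−3·1/2)/(37/4)=34/37
row 3: denom=10−2·8/37=354/37; d'=(-26−2·34/37)/(354/37)=-515/177
back: M3=-515/177
back: M2=34/37−8/37·-515/177=274/177
back: M1=1/2−1/4·274/177=20/177
M: M0=0, M1=20/177, M2=274/177, M3=-515/177, M4=0
seg 0: a=2, c=M0/2=0, d=(M1−M0)/(6·3)=10/1593, b=Δ0−h0·(2M0+M1)/6=-128/177
seg 1: a=0, c=M1/2=10/177, d=(M2−M1)/(6·3)=127/1593, b=Δ1−h1·(2M1+M2)/6=-98/177
seg 2: a=1, c=M2/2=137/177, d=(M3−M2)/(6·2)=-263/708, b=Δ2−h2·(2M2+M3)/6=343/177
seg 3: a=5, c=M3/2=-515/354, d=(M4−M3)/(6·3)=515/3186, b=Δ3−h3·(2M3+M4)/6=34/59
t_q=21/4 → seg 1, τ=9/4; S=0+-98/177·τ+10/177·τ²+127/1593·τ³=-195/3776

  seg 0: a=2 b=-128/177 c=0 d=10/1593
  seg 1: a=0 b=-98/177 c=10/177 d=127/1593
  seg 2: a=1 b=343/177 c=137/177 d=-263/708
  seg 3: a=5 b=34/59 c=-515/354 d=515/3186
S(21/4) = -195/3776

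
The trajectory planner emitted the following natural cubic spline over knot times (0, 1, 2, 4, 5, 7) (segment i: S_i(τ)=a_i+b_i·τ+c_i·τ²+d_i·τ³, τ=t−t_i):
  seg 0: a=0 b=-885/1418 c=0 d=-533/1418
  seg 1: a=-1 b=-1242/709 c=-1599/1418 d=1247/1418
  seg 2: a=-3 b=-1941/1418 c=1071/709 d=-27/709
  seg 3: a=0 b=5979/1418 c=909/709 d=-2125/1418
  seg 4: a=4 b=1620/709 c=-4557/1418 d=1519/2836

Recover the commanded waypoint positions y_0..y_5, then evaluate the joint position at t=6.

y_0 = S_0(0) = a_0 = 0
y_1 = S_1(0) = a_1 = -1
y_2 = S_2(0) = a_2 = -3
y_3 = S_3(0) = a_3 = 0
y_4 = S_4(0) = a_4 = 4
y_5 = S_4(2) = 0
t_q=6 is in segment 4 (τ=1); S_4(τ)=10229/2836

y_0=0 y_1=-1 y_2=-3 y_3=0 y_4=4 y_5=0
S(6) = 10229/2836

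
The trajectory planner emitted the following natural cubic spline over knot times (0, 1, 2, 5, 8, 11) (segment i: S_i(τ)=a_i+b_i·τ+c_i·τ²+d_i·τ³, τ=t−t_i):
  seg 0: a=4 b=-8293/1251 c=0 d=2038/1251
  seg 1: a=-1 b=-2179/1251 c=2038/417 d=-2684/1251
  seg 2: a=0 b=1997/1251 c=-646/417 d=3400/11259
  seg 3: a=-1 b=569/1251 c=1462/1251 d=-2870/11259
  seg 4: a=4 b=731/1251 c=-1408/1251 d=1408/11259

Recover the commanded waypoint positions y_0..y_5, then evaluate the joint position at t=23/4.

y_0=4 y_1=-1 y_2=0 y_3=-1 y_4=4 y_5=-1
S(23/4) = -485/4448

y_0 = S_0(0) = a_0 = 4
y_1 = S_1(0) = a_1 = -1
y_2 = S_2(0) = a_2 = 0
y_3 = S_3(0) = a_3 = -1
y_4 = S_4(0) = a_4 = 4
y_5 = S_4(3) = -1
t_q=23/4 is in segment 3 (τ=3/4); S_3(τ)=-485/4448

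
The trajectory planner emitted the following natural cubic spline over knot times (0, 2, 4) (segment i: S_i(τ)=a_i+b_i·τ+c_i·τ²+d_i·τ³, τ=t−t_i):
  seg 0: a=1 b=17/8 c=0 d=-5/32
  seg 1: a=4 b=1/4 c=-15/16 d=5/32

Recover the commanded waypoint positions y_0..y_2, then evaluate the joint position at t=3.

y_0=1 y_1=4 y_2=2
S(3) = 111/32

y_0 = S_0(0) = a_0 = 1
y_1 = S_1(0) = a_1 = 4
y_2 = S_1(2) = 2
t_q=3 is in segment 1 (τ=1); S_1(τ)=111/32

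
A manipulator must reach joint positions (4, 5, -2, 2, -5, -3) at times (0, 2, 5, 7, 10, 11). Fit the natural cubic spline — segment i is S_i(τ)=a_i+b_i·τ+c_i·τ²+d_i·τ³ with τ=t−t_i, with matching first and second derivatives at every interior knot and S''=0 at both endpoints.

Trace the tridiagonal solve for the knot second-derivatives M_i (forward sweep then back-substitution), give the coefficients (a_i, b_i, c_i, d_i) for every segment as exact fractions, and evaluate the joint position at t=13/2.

  seg 0: a=4 b=18661/12282 c=0 d=-1565/6141
  seg 1: a=5 b=-18899/12282 c=-3130/2047 d=15527/36846
  seg 2: a=-2 b=4082/6141 c=9267/4094 d=-19601/24564
  seg 3: a=2 b=881/6141 c=-5167/2047 d=1159/2047
  seg 4: a=-5 b=1754/6141 c=5264/2047 d=-5264/6141
S(13/2) = 91507/65504

Δ: Δ0=1/2, Δ1=-7/3, Δ2=2, Δ3=-7/3, Δ4=2
row 1: diag=10, rhs=-17; c'=3/10, d'=-17/10
row 2: denom=10−3·3/10=91/10; d'=(26−3·-17/10)/(91/10)=311/91
row 3: denom=10−2·20/91=870/91; d'=(-26−2·311/91)/(870/91)=-498/145
row 4: denom=8−3·91/290=2047/290; d'=(26−3·-498/145)/(2047/290)=10528/2047
back: M4=10528/2047
back: M3=-498/145−91/290·10528/2047=-10334/2047
back: M2=311/91−20/91·-10334/2047=9267/2047
back: M1=-17/10−3/10·9267/2047=-6260/2047
M: M0=0, M1=-6260/2047, M2=9267/2047, M3=-10334/2047, M4=10528/2047, M5=0
seg 0: a=4, c=M0/2=0, d=(M1−M0)/(6·2)=-1565/6141, b=Δ0−h0·(2M0+M1)/6=18661/12282
seg 1: a=5, c=M1/2=-3130/2047, d=(M2−M1)/(6·3)=15527/36846, b=Δ1−h1·(2M1+M2)/6=-18899/12282
seg 2: a=-2, c=M2/2=9267/4094, d=(M3−M2)/(6·2)=-19601/24564, b=Δ2−h2·(2M2+M3)/6=4082/6141
seg 3: a=2, c=M3/2=-5167/2047, d=(M4−M3)/(6·3)=1159/2047, b=Δ3−h3·(2M3+M4)/6=881/6141
seg 4: a=-5, c=M4/2=5264/2047, d=(M5−M4)/(6·1)=-5264/6141, b=Δ4−h4·(2M4+M5)/6=1754/6141
t_q=13/2 → seg 2, τ=3/2; S=-2+4082/6141·τ+9267/4094·τ²+-19601/24564·τ³=91507/65504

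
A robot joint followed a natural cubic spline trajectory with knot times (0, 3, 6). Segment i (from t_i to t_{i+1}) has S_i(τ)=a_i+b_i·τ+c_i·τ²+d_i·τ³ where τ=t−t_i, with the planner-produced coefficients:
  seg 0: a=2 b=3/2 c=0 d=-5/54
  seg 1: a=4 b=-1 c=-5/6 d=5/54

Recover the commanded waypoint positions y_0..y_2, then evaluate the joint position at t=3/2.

y_0=2 y_1=4 y_2=-4
S(3/2) = 63/16

y_0 = S_0(0) = a_0 = 2
y_1 = S_1(0) = a_1 = 4
y_2 = S_1(3) = -4
t_q=3/2 is in segment 0 (τ=3/2); S_0(τ)=63/16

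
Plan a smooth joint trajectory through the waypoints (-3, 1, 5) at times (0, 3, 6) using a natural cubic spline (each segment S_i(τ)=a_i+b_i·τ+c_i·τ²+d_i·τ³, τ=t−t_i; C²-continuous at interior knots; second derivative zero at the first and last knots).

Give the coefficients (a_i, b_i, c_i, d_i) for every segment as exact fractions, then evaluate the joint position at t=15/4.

  seg 0: a=-3 b=4/3 c=0 d=0
  seg 1: a=1 b=4/3 c=0 d=0
S(15/4) = 2

Δ: Δ0=4/3, Δ1=4/3
row 1: diag=12, rhs=0; c'=1/4, d'=0
back: M1=0
M: M0=0, M1=0, M2=0
seg 0: a=-3, c=M0/2=0, d=(M1−M0)/(6·3)=0, b=Δ0−h0·(2M0+M1)/6=4/3
seg 1: a=1, c=M1/2=0, d=(M2−M1)/(6·3)=0, b=Δ1−h1·(2M1+M2)/6=4/3
t_q=15/4 → seg 1, τ=3/4; S=1+4/3·τ+0·τ²+0·τ³=2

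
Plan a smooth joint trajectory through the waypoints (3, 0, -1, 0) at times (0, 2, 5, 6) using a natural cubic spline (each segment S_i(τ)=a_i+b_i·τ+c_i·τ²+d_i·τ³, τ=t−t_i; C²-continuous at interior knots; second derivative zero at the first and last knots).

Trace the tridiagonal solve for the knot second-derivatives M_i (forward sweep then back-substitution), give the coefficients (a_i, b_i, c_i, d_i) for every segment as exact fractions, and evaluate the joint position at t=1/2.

  seg 0: a=3 b=-703/426 c=0 d=8/213
  seg 1: a=0 b=-511/426 c=16/71 d=3/142
  seg 2: a=-1 b=154/213 c=59/142 d=-59/426
S(1/2) = 619/284

Δ: Δ0=-3/2, Δ1=-1/3, Δ2=1
row 1: diag=10, rhs=7; c'=3/10, d'=7/10
row 2: denom=8−3·3/10=71/10; d'=(8−3·7/10)/(71/10)=59/71
back: M2=59/71
back: M1=7/10−3/10·59/71=32/71
M: M0=0, M1=32/71, M2=59/71, M3=0
seg 0: a=3, c=M0/2=0, d=(M1−M0)/(6·2)=8/213, b=Δ0−h0·(2M0+M1)/6=-703/426
seg 1: a=0, c=M1/2=16/71, d=(M2−M1)/(6·3)=3/142, b=Δ1−h1·(2M1+M2)/6=-511/426
seg 2: a=-1, c=M2/2=59/142, d=(M3−M2)/(6·1)=-59/426, b=Δ2−h2·(2M2+M3)/6=154/213
t_q=1/2 → seg 0, τ=1/2; S=3+-703/426·τ+0·τ²+8/213·τ³=619/284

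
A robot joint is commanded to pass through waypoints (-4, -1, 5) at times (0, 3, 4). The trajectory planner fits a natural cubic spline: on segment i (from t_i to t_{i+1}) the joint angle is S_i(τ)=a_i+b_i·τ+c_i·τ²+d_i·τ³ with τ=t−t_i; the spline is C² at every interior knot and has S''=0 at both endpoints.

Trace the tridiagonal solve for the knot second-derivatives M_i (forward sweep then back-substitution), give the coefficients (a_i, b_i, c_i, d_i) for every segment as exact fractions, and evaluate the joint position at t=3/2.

Δ: Δ0=1, Δ1=6
row 1: diag=8, rhs=30; c'=1/8, d'=15/4
back: M1=15/4
M: M0=0, M1=15/4, M2=0
seg 0: a=-4, c=M0/2=0, d=(M1−M0)/(6·3)=5/24, b=Δ0−h0·(2M0+M1)/6=-7/8
seg 1: a=-1, c=M1/2=15/8, d=(M2−M1)/(6·1)=-5/8, b=Δ1−h1·(2M1+M2)/6=19/4
t_q=3/2 → seg 0, τ=3/2; S=-4+-7/8·τ+0·τ²+5/24·τ³=-295/64

  seg 0: a=-4 b=-7/8 c=0 d=5/24
  seg 1: a=-1 b=19/4 c=15/8 d=-5/8
S(3/2) = -295/64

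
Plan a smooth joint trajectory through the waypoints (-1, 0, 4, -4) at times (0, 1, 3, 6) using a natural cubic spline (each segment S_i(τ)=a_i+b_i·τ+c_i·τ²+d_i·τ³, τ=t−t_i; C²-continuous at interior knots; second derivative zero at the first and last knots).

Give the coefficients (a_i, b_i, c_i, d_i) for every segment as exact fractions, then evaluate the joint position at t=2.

Δ: Δ0=1, Δ1=2, Δ2=-8/3
row 1: diag=6, rhs=6; c'=1/3, d'=1
row 2: denom=10−2·1/3=28/3; d'=(-28−2·1)/(28/3)=-45/14
back: M2=-45/14
back: M1=1−1/3·-45/14=29/14
M: M0=0, M1=29/14, M2=-45/14, M3=0
seg 0: a=-1, c=M0/2=0, d=(M1−M0)/(6·1)=29/84, b=Δ0−h0·(2M0+M1)/6=55/84
seg 1: a=0, c=M1/2=29/28, d=(M2−M1)/(6·2)=-37/84, b=Δ1−h1·(2M1+M2)/6=71/42
seg 2: a=4, c=M2/2=-45/28, d=(M3−M2)/(6·3)=5/28, b=Δ2−h2·(2M2+M3)/6=23/42
t_q=2 → seg 1, τ=1; S=0+71/42·τ+29/28·τ²+-37/84·τ³=16/7

  seg 0: a=-1 b=55/84 c=0 d=29/84
  seg 1: a=0 b=71/42 c=29/28 d=-37/84
  seg 2: a=4 b=23/42 c=-45/28 d=5/28
S(2) = 16/7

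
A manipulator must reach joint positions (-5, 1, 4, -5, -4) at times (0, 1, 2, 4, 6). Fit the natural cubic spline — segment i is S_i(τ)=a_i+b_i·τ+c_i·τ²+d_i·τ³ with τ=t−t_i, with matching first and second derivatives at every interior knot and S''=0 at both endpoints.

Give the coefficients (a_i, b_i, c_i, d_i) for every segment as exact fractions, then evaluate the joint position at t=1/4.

Δ: Δ0=6, Δ1=3, Δ2=-9/2, Δ3=1/2
row 1: diag=4, rhs=-18; c'=1/4, d'=-9/2
row 2: denom=6−1·1/4=23/4; d'=(-45−1·-9/2)/(23/4)=-162/23
row 3: denom=8−2·8/23=168/23; d'=(30−2·-162/23)/(168/23)=169/28
back: M3=169/28
back: M2=-162/23−8/23·169/28=-64/7
back: M1=-9/2−1/4·-64/7=-31/14
M: M0=0, M1=-31/14, M2=-64/7, M3=169/28, M4=0
seg 0: a=-5, c=M0/2=0, d=(M1−M0)/(6·1)=-31/84, b=Δ0−h0·(2M0+M1)/6=535/84
seg 1: a=1, c=M1/2=-31/28, d=(M2−M1)/(6·1)=-97/84, b=Δ1−h1·(2M1+M2)/6=221/42
seg 2: a=4, c=M2/2=-32/7, d=(M3−M2)/(6·2)=425/336, b=Δ2−h2·(2M2+M3)/6=-5/12
seg 3: a=-5, c=M3/2=169/56, d=(M4−M3)/(6·2)=-169/336, b=Δ3−h3·(2M3+M4)/6=-74/21
t_q=1/4 → seg 0, τ=1/4; S=-5+535/84·τ+0·τ²+-31/84·τ³=-6117/1792

  seg 0: a=-5 b=535/84 c=0 d=-31/84
  seg 1: a=1 b=221/42 c=-31/28 d=-97/84
  seg 2: a=4 b=-5/12 c=-32/7 d=425/336
  seg 3: a=-5 b=-74/21 c=169/56 d=-169/336
S(1/4) = -6117/1792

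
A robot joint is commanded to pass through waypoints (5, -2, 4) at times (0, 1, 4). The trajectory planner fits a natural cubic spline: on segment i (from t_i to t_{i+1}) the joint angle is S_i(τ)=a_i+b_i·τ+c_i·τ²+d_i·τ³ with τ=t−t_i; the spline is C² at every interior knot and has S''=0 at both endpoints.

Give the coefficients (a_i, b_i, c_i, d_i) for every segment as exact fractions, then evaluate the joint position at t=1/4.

Δ: Δ0=-7, Δ1=2
row 1: diag=8, rhs=54; c'=3/8, d'=27/4
back: M1=27/4
M: M0=0, M1=27/4, M2=0
seg 0: a=5, c=M0/2=0, d=(M1−M0)/(6·1)=9/8, b=Δ0−h0·(2M0+M1)/6=-65/8
seg 1: a=-2, c=M1/2=27/8, d=(M2−M1)/(6·3)=-3/8, b=Δ1−h1·(2M1+M2)/6=-19/4
t_q=1/4 → seg 0, τ=1/4; S=5+-65/8·τ+0·τ²+9/8·τ³=1529/512

  seg 0: a=5 b=-65/8 c=0 d=9/8
  seg 1: a=-2 b=-19/4 c=27/8 d=-3/8
S(1/4) = 1529/512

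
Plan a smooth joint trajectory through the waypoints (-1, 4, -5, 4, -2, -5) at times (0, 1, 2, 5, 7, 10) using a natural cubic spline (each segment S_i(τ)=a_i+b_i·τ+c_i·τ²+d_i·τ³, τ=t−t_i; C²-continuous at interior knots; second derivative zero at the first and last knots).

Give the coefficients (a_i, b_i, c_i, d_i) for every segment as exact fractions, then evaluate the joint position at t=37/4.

  seg 0: a=-1 b=1993/218 c=0 d=-903/218
  seg 1: a=4 b=-358/109 c=-2709/218 d=1463/218
  seg 2: a=-5 b=-1745/218 c=840/109 d=-2641/1962
  seg 3: a=4 b=206/109 c=-961/218 d=107/109
  seg 4: a=-2 b=-432/109 c=323/218 d=-323/1962
S(37/4) = -73831/13952

Δ: Δ0=5, Δ1=-9, Δ2=3, Δ3=-3, Δ4=-1
row 1: diag=4, rhs=-84; c'=1/4, d'=-21
row 2: denom=8−1·1/4=31/4; d'=(72−1·-21)/(31/4)=12
row 3: denom=10−3·12/31=274/31; d'=(-36−3·12)/(274/31)=-1116/137
row 4: denom=10−2·31/137=1308/137; d'=(12−2·-1116/137)/(1308/137)=323/109
back: M4=323/109
back: M3=-1116/137−31/137·323/109=-961/109
back: M2=12−12/31·-961/109=1680/109
back: M1=-21−1/4·1680/109=-2709/109
M: M0=0, M1=-2709/109, M2=1680/109, M3=-961/109, M4=323/109, M5=0
seg 0: a=-1, c=M0/2=0, d=(M1−M0)/(6·1)=-903/218, b=Δ0−h0·(2M0+M1)/6=1993/218
seg 1: a=4, c=M1/2=-2709/218, d=(M2−M1)/(6·1)=1463/218, b=Δ1−h1·(2M1+M2)/6=-358/109
seg 2: a=-5, c=M2/2=840/109, d=(M3−M2)/(6·3)=-2641/1962, b=Δ2−h2·(2M2+M3)/6=-1745/218
seg 3: a=4, c=M3/2=-961/218, d=(M4−M3)/(6·2)=107/109, b=Δ3−h3·(2M3+M4)/6=206/109
seg 4: a=-2, c=M4/2=323/218, d=(M5−M4)/(6·3)=-323/1962, b=Δ4−h4·(2M4+M5)/6=-432/109
t_q=37/4 → seg 4, τ=9/4; S=-2+-432/109·τ+323/218·τ²+-323/1962·τ³=-73831/13952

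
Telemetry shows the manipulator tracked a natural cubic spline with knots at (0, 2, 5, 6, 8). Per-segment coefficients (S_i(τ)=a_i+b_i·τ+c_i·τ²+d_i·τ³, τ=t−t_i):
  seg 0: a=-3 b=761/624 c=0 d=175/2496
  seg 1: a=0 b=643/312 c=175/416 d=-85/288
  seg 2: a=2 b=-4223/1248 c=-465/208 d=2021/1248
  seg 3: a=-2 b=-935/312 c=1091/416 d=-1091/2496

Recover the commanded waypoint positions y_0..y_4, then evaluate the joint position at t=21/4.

y_0 = S_0(0) = a_0 = -3
y_1 = S_1(0) = a_1 = 0
y_2 = S_2(0) = a_2 = 2
y_3 = S_3(0) = a_3 = -2
y_4 = S_3(2) = -1
t_q=21/4 is in segment 2 (τ=1/4); S_2(τ)=27679/26624

y_0=-3 y_1=0 y_2=2 y_3=-2 y_4=-1
S(21/4) = 27679/26624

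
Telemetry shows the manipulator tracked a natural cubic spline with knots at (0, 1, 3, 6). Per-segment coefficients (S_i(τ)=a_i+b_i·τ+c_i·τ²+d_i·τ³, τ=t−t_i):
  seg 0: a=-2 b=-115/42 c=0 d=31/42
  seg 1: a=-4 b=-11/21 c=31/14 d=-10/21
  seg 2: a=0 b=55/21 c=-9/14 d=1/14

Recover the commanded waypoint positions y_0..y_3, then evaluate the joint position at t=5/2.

y_0=-2 y_1=-4 y_2=0 y_3=4
S(5/2) = -79/56

y_0 = S_0(0) = a_0 = -2
y_1 = S_1(0) = a_1 = -4
y_2 = S_2(0) = a_2 = 0
y_3 = S_2(3) = 4
t_q=5/2 is in segment 1 (τ=3/2); S_1(τ)=-79/56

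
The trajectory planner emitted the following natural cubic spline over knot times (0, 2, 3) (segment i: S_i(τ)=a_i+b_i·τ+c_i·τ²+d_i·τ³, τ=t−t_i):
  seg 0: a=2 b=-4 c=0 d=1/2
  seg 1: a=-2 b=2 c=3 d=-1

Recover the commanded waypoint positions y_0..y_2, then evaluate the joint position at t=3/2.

y_0 = S_0(0) = a_0 = 2
y_1 = S_1(0) = a_1 = -2
y_2 = S_1(1) = 2
t_q=3/2 is in segment 0 (τ=3/2); S_0(τ)=-37/16

y_0=2 y_1=-2 y_2=2
S(3/2) = -37/16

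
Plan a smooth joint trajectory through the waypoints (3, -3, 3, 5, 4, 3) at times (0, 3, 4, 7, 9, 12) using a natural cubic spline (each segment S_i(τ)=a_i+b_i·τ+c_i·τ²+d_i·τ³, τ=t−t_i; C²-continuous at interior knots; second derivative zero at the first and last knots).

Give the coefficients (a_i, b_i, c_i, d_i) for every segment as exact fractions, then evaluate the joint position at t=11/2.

Δ: Δ0=-2, Δ1=6, Δ2=2/3, Δ3=-1/2, Δ4=-1/3
row 1: diag=8, rhs=48; c'=1/8, d'=6
row 2: denom=8−1·1/8=63/8; d'=(-32−1·6)/(63/8)=-304/63
row 3: denom=10−3·8/21=62/7; d'=(-7−3·-304/63)/(62/7)=157/186
row 4: denom=10−2·7/31=296/31; d'=(1−2·157/186)/(296/31)=-8/111
back: M4=-8/111
back: M3=157/186−7/31·-8/111=191/222
back: M2=-304/63−8/21·191/222=-572/111
back: M1=6−1/8·-572/111=1475/222
M: M0=0, M1=1475/222, M2=-572/111, M3=191/222, M4=-8/111, M5=0
seg 0: a=3, c=M0/2=0, d=(M1−M0)/(6·3)=1475/3996, b=Δ0−h0·(2M0+M1)/6=-2363/444
seg 1: a=-3, c=M1/2=1475/444, d=(M2−M1)/(6·1)=-291/148, b=Δ1−h1·(2M1+M2)/6=1031/222
seg 2: a=3, c=M2/2=-286/111, d=(M3−M2)/(6·3)=445/1332, b=Δ2−h2·(2M2+M3)/6=2393/444
seg 3: a=5, c=M3/2=191/444, d=(M4−M3)/(6·2)=-23/296, b=Δ3−h3·(2M3+M4)/6=-233/222
seg 4: a=4, c=M4/2=-4/111, d=(M5−M4)/(6·3)=4/999, b=Δ4−h4·(2M4+M5)/6=-29/111
t_q=11/2 → seg 2, τ=3/2; S=3+2393/444·τ+-286/111·τ²+445/1332·τ³=7595/1184

  seg 0: a=3 b=-2363/444 c=0 d=1475/3996
  seg 1: a=-3 b=1031/222 c=1475/444 d=-291/148
  seg 2: a=3 b=2393/444 c=-286/111 d=445/1332
  seg 3: a=5 b=-233/222 c=191/444 d=-23/296
  seg 4: a=4 b=-29/111 c=-4/111 d=4/999
S(11/2) = 7595/1184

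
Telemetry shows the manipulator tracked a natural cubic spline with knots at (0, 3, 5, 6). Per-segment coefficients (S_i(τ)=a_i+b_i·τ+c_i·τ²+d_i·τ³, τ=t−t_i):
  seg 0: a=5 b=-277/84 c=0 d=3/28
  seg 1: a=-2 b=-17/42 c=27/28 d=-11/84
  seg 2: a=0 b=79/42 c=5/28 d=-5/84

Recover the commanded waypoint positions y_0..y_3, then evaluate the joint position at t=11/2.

y_0=5 y_1=-2 y_2=0 y_3=2
S(11/2) = 219/224

y_0 = S_0(0) = a_0 = 5
y_1 = S_1(0) = a_1 = -2
y_2 = S_2(0) = a_2 = 0
y_3 = S_2(1) = 2
t_q=11/2 is in segment 2 (τ=1/2); S_2(τ)=219/224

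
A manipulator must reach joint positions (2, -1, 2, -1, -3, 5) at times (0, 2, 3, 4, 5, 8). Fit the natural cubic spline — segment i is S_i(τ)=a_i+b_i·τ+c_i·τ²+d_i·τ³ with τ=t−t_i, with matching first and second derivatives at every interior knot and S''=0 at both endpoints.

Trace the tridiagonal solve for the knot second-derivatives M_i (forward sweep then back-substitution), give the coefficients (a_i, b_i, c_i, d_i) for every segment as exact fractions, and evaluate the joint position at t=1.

Δ: Δ0=-3/2, Δ1=3, Δ2=-3, Δ3=-2, Δ4=8/3
row 1: diag=6, rhs=27; c'=1/6, d'=9/2
row 2: denom=4−1·1/6=23/6; d'=(-36−1·9/2)/(23/6)=-243/23
row 3: denom=4−1·6/23=86/23; d'=(6−1·-243/23)/(86/23)=381/86
row 4: denom=8−1·23/86=665/86; d'=(28−1·381/86)/(665/86)=2027/665
back: M4=2027/665
back: M3=381/86−23/86·2027/665=2404/665
back: M2=-243/23−6/23·2404/665=-7653/665
back: M1=9/2−1/6·-7653/665=4268/665
M: M0=0, M1=4268/665, M2=-7653/665, M3=2404/665, M4=2027/665, M5=0
seg 0: a=2, c=M0/2=0, d=(M1−M0)/(6·2)=1067/1995, b=Δ0−h0·(2M0+M1)/6=-14521/3990
seg 1: a=-1, c=M1/2=2134/665, d=(M2−M1)/(6·1)=-1703/570, b=Δ1−h1·(2M1+M2)/6=11087/3990
seg 2: a=2, c=M2/2=-7653/1330, d=(M3−M2)/(6·1)=10057/3990, b=Δ2−h2·(2M2+M3)/6=466/1995
seg 3: a=-1, c=M3/2=1202/665, d=(M4−M3)/(6·1)=-377/3990, b=Δ3−h3·(2M3+M4)/6=-2963/798
seg 4: a=-3, c=M4/2=2027/1330, d=(M5−M4)/(6·3)=-2027/11970, b=Δ4−h4·(2M4+M5)/6=-761/1995
t_q=1 → seg 0, τ=1; S=2+-14521/3990·τ+0·τ²+1067/1995·τ³=-1469/1330

  seg 0: a=2 b=-14521/3990 c=0 d=1067/1995
  seg 1: a=-1 b=11087/3990 c=2134/665 d=-1703/570
  seg 2: a=2 b=466/1995 c=-7653/1330 d=10057/3990
  seg 3: a=-1 b=-2963/798 c=1202/665 d=-377/3990
  seg 4: a=-3 b=-761/1995 c=2027/1330 d=-2027/11970
S(1) = -1469/1330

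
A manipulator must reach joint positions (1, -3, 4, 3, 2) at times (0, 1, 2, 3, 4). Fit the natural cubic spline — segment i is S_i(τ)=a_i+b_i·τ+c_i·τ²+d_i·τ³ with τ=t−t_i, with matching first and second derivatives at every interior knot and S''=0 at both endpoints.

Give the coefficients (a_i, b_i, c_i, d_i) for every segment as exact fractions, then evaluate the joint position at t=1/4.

Δ: Δ0=-4, Δ1=7, Δ2=-1, Δ3=-1
row 1: diag=4, rhs=66; c'=1/4, d'=33/2
row 2: denom=4−1·1/4=15/4; d'=(-48−1·33/2)/(15/4)=-86/5
row 3: denom=4−1·4/15=56/15; d'=(0−1·-86/5)/(56/15)=129/28
back: M3=129/28
back: M2=-86/5−4/15·129/28=-129/7
back: M1=33/2−1/4·-129/7=591/28
M: M0=0, M1=591/28, M2=-129/7, M3=129/28, M4=0
seg 0: a=1, c=M0/2=0, d=(M1−M0)/(6·1)=197/56, b=Δ0−h0·(2M0+M1)/6=-421/56
seg 1: a=-3, c=M1/2=591/56, d=(M2−M1)/(6·1)=-369/56, b=Δ1−h1·(2M1+M2)/6=85/28
seg 2: a=4, c=M2/2=-129/14, d=(M3−M2)/(6·1)=215/56, b=Δ2−h2·(2M2+M3)/6=35/8
seg 3: a=3, c=M3/2=129/56, d=(M4−M3)/(6·1)=-43/56, b=Δ3−h3·(2M3+M4)/6=-71/28
t_q=1/4 → seg 0, τ=1/4; S=1+-421/56·τ+0·τ²+197/56·τ³=-2955/3584

  seg 0: a=1 b=-421/56 c=0 d=197/56
  seg 1: a=-3 b=85/28 c=591/56 d=-369/56
  seg 2: a=4 b=35/8 c=-129/14 d=215/56
  seg 3: a=3 b=-71/28 c=129/56 d=-43/56
S(1/4) = -2955/3584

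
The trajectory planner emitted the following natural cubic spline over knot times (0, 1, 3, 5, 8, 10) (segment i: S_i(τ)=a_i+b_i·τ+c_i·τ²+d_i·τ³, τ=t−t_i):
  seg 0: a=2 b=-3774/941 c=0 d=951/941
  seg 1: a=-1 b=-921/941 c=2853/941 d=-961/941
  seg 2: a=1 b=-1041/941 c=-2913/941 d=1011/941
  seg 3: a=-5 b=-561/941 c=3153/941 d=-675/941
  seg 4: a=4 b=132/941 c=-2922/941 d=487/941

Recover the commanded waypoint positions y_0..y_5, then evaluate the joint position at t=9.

y_0 = S_0(0) = a_0 = 2
y_1 = S_1(0) = a_1 = -1
y_2 = S_2(0) = a_2 = 1
y_3 = S_3(0) = a_3 = -5
y_4 = S_4(0) = a_4 = 4
y_5 = S_4(2) = -4
t_q=9 is in segment 4 (τ=1); S_4(τ)=1461/941

y_0=2 y_1=-1 y_2=1 y_3=-5 y_4=4 y_5=-4
S(9) = 1461/941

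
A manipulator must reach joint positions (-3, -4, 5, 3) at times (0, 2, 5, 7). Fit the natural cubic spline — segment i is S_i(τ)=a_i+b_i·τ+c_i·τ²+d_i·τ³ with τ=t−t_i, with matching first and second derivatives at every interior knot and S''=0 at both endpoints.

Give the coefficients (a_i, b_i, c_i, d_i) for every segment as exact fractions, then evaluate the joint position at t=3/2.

Δ: Δ0=-1/2, Δ1=3, Δ2=-1
row 1: diag=10, rhs=21; c'=3/10, d'=21/10
row 2: denom=10−3·3/10=91/10; d'=(-24−3·21/10)/(91/10)=-303/91
back: M2=-303/91
back: M1=21/10−3/10·-303/91=282/91
M: M0=0, M1=282/91, M2=-303/91, M3=0
seg 0: a=-3, c=M0/2=0, d=(M1−M0)/(6·2)=47/182, b=Δ0−h0·(2M0+M1)/6=-279/182
seg 1: a=-4, c=M1/2=141/91, d=(M2−M1)/(6·3)=-5/14, b=Δ1−h1·(2M1+M2)/6=285/182
seg 2: a=5, c=M2/2=-303/182, d=(M3−M2)/(6·2)=101/364, b=Δ2−h2·(2M2+M3)/6=111/91
t_q=3/2 → seg 0, τ=3/2; S=-3+-279/182·τ+0·τ²+47/182·τ³=-921/208

  seg 0: a=-3 b=-279/182 c=0 d=47/182
  seg 1: a=-4 b=285/182 c=141/91 d=-5/14
  seg 2: a=5 b=111/91 c=-303/182 d=101/364
S(3/2) = -921/208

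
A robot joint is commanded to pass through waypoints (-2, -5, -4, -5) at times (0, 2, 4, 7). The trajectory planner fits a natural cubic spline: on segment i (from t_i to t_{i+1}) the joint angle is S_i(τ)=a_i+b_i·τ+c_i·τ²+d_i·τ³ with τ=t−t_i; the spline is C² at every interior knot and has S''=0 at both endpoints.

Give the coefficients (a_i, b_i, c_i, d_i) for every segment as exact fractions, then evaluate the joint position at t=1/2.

  seg 0: a=-2 b=-118/57 c=0 d=65/456
  seg 1: a=-5 b=-41/114 c=65/76 d=-97/456
  seg 2: a=-4 b=29/57 c=-8/19 d=8/171
S(1/2) = -3669/1216

Δ: Δ0=-3/2, Δ1=1/2, Δ2=-1/3
row 1: diag=8, rhs=12; c'=1/4, d'=3/2
row 2: denom=10−2·1/4=19/2; d'=(-5−2·3/2)/(19/2)=-16/19
back: M2=-16/19
back: M1=3/2−1/4·-16/19=65/38
M: M0=0, M1=65/38, M2=-16/19, M3=0
seg 0: a=-2, c=M0/2=0, d=(M1−M0)/(6·2)=65/456, b=Δ0−h0·(2M0+M1)/6=-118/57
seg 1: a=-5, c=M1/2=65/76, d=(M2−M1)/(6·2)=-97/456, b=Δ1−h1·(2M1+M2)/6=-41/114
seg 2: a=-4, c=M2/2=-8/19, d=(M3−M2)/(6·3)=8/171, b=Δ2−h2·(2M2+M3)/6=29/57
t_q=1/2 → seg 0, τ=1/2; S=-2+-118/57·τ+0·τ²+65/456·τ³=-3669/1216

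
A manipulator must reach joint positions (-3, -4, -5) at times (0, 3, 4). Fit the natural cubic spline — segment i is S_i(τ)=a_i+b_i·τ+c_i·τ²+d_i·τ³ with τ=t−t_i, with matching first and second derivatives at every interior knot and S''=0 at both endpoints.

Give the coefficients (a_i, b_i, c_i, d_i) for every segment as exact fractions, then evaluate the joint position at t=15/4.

Δ: Δ0=-1/3, Δ1=-1
row 1: diag=8, rhs=-4; c'=1/8, d'=-1/2
back: M1=-1/2
M: M0=0, M1=-1/2, M2=0
seg 0: a=-3, c=M0/2=0, d=(M1−M0)/(6·3)=-1/36, b=Δ0−h0·(2M0+M1)/6=-1/12
seg 1: a=-4, c=M1/2=-1/4, d=(M2−M1)/(6·1)=1/12, b=Δ1−h1·(2M1+M2)/6=-5/6
t_q=15/4 → seg 1, τ=3/4; S=-4+-5/6·τ+-1/4·τ²+1/12·τ³=-1211/256

  seg 0: a=-3 b=-1/12 c=0 d=-1/36
  seg 1: a=-4 b=-5/6 c=-1/4 d=1/12
S(15/4) = -1211/256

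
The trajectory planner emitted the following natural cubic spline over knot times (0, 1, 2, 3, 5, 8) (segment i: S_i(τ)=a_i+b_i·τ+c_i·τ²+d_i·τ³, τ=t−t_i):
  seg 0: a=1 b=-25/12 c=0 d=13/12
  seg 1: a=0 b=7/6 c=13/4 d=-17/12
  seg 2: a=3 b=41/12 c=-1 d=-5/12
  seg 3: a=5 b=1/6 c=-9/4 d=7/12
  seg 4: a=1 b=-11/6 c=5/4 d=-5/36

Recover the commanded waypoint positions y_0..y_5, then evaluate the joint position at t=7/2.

y_0 = S_0(0) = a_0 = 1
y_1 = S_1(0) = a_1 = 0
y_2 = S_2(0) = a_2 = 3
y_3 = S_3(0) = a_3 = 5
y_4 = S_4(0) = a_4 = 1
y_5 = S_4(3) = 3
t_q=7/2 is in segment 3 (τ=1/2); S_3(τ)=147/32

y_0=1 y_1=0 y_2=3 y_3=5 y_4=1 y_5=3
S(7/2) = 147/32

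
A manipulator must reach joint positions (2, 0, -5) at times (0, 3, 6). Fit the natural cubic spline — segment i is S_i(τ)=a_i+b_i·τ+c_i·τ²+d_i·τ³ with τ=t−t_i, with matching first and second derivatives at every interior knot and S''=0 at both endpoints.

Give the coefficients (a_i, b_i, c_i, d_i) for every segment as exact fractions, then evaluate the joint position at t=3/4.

Δ: Δ0=-2/3, Δ1=-5/3
row 1: diag=12, rhs=-6; c'=1/4, d'=-1/2
back: M1=-1/2
M: M0=0, M1=-1/2, M2=0
seg 0: a=2, c=M0/2=0, d=(M1−M0)/(6·3)=-1/36, b=Δ0−h0·(2M0+M1)/6=-5/12
seg 1: a=0, c=M1/2=-1/4, d=(M2−M1)/(6·3)=1/36, b=Δ1−h1·(2M1+M2)/6=-7/6
t_q=3/4 → seg 0, τ=3/4; S=2+-5/12·τ+0·τ²+-1/36·τ³=429/256

  seg 0: a=2 b=-5/12 c=0 d=-1/36
  seg 1: a=0 b=-7/6 c=-1/4 d=1/36
S(3/4) = 429/256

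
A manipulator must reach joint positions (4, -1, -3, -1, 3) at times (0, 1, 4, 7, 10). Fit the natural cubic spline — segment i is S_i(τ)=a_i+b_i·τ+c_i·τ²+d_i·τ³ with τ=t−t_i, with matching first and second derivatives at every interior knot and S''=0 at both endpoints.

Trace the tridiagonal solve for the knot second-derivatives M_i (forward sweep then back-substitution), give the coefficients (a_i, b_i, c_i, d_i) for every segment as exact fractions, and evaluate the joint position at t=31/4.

Δ: Δ0=-5, Δ1=-2/3, Δ2=2/3, Δ3=4/3
row 1: diag=8, rhs=26; c'=3/8, d'=13/4
row 2: denom=12−3·3/8=87/8; d'=(8−3·13/4)/(87/8)=-14/87
row 3: denom=12−3·8/29=324/29; d'=(4−3·-14/87)/(324/29)=65/162
back: M3=65/162
back: M2=-14/87−8/29·65/162=-22/81
back: M1=13/4−3/8·-22/81=181/54
M: M0=0, M1=181/54, M2=-22/81, M3=65/162, M4=0
seg 0: a=4, c=M0/2=0, d=(M1−M0)/(6·1)=181/324, b=Δ0−h0·(2M0+M1)/6=-1801/324
seg 1: a=-1, c=M1/2=181/108, d=(M2−M1)/(6·3)=-587/2916, b=Δ1−h1·(2M1+M2)/6=-629/162
seg 2: a=-3, c=M2/2=-11/81, d=(M3−M2)/(6·3)=109/2916, b=Δ2−h2·(2M2+M3)/6=239/324
seg 3: a=-1, c=M3/2=65/324, d=(M4−M3)/(6·3)=-65/2916, b=Δ3−h3·(2M3+M4)/6=151/162
t_q=31/4 → seg 3, τ=3/4; S=-1+151/162·τ+65/324·τ²+-65/2916·τ³=-455/2304

  seg 0: a=4 b=-1801/324 c=0 d=181/324
  seg 1: a=-1 b=-629/162 c=181/108 d=-587/2916
  seg 2: a=-3 b=239/324 c=-11/81 d=109/2916
  seg 3: a=-1 b=151/162 c=65/324 d=-65/2916
S(31/4) = -455/2304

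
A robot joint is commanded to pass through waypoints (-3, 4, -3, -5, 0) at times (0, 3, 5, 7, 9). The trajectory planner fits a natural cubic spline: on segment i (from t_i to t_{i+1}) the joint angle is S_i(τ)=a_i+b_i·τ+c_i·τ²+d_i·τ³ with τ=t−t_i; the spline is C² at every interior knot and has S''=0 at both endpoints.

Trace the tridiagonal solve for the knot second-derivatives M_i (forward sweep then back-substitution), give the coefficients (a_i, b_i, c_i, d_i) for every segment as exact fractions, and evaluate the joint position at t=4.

  seg 0: a=-3 b=920/213 c=0 d=-47/213
  seg 1: a=4 b=-349/213 c=-141/71 d=899/1704
  seg 2: a=-3 b=-1385/426 c=335/284 d=-23/852
  seg 3: a=-5 b=487/426 c=289/284 d=-289/1704
S(4) = 513/568

Δ: Δ0=7/3, Δ1=-7/2, Δ2=-1, Δ3=5/2
row 1: diag=10, rhs=-35; c'=1/5, d'=-7/2
row 2: denom=8−2·1/5=38/5; d'=(15−2·-7/2)/(38/5)=55/19
row 3: denom=8−2·5/19=142/19; d'=(21−2·55/19)/(142/19)=289/142
back: M3=289/142
back: M2=55/19−5/19·289/142=335/142
back: M1=-7/2−1/5·335/142=-282/71
M: M0=0, M1=-282/71, M2=335/142, M3=289/142, M4=0
seg 0: a=-3, c=M0/2=0, d=(M1−M0)/(6·3)=-47/213, b=Δ0−h0·(2M0+M1)/6=920/213
seg 1: a=4, c=M1/2=-141/71, d=(M2−M1)/(6·2)=899/1704, b=Δ1−h1·(2M1+M2)/6=-349/213
seg 2: a=-3, c=M2/2=335/284, d=(M3−M2)/(6·2)=-23/852, b=Δ2−h2·(2M2+M3)/6=-1385/426
seg 3: a=-5, c=M3/2=289/284, d=(M4−M3)/(6·2)=-289/1704, b=Δ3−h3·(2M3+M4)/6=487/426
t_q=4 → seg 1, τ=1; S=4+-349/213·τ+-141/71·τ²+899/1704·τ³=513/568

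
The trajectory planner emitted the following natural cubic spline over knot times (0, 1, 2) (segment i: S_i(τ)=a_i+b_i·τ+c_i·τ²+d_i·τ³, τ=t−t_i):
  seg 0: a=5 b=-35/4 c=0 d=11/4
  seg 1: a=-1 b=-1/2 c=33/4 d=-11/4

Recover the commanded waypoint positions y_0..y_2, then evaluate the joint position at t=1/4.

y_0=5 y_1=-1 y_2=4
S(1/4) = 731/256

y_0 = S_0(0) = a_0 = 5
y_1 = S_1(0) = a_1 = -1
y_2 = S_1(1) = 4
t_q=1/4 is in segment 0 (τ=1/4); S_0(τ)=731/256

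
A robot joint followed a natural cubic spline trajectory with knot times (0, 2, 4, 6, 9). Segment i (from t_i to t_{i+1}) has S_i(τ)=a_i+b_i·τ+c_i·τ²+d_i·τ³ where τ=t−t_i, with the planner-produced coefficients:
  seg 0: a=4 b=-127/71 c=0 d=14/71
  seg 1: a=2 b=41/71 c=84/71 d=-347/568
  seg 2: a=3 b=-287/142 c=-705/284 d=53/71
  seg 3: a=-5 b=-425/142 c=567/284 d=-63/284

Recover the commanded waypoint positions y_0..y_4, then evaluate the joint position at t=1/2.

y_0 = S_0(0) = a_0 = 4
y_1 = S_1(0) = a_1 = 2
y_2 = S_2(0) = a_2 = 3
y_3 = S_3(0) = a_3 = -5
y_4 = S_3(3) = -2
t_q=1/2 is in segment 0 (τ=1/2); S_0(τ)=889/284

y_0=4 y_1=2 y_2=3 y_3=-5 y_4=-2
S(1/2) = 889/284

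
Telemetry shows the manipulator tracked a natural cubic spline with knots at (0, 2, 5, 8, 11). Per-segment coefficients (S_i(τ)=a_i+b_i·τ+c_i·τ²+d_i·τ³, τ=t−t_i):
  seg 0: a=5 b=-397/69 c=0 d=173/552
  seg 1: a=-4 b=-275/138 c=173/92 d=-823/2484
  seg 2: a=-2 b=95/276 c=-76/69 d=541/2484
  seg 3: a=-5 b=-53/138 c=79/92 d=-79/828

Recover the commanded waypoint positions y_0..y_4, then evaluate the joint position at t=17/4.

y_0 = S_0(0) = a_0 = 5
y_1 = S_1(0) = a_1 = -4
y_2 = S_2(0) = a_2 = -2
y_3 = S_3(0) = a_3 = -5
y_4 = S_3(3) = -1
t_q=17/4 is in segment 1 (τ=9/4); S_1(τ)=-16121/5888

y_0=5 y_1=-4 y_2=-2 y_3=-5 y_4=-1
S(17/4) = -16121/5888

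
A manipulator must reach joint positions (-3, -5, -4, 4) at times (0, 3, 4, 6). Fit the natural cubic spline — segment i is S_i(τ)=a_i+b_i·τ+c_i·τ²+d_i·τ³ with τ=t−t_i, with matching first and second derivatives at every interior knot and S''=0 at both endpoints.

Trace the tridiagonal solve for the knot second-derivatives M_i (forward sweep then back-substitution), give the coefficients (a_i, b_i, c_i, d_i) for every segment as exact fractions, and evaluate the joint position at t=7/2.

  seg 0: a=-3 b=-157/141 c=0 d=7/141
  seg 1: a=-5 b=32/141 c=21/47 d=46/141
  seg 2: a=-4 b=296/141 c=67/47 d=-67/282
S(7/2) = -445/94

Δ: Δ0=-2/3, Δ1=1, Δ2=4
row 1: diag=8, rhs=10; c'=1/8, d'=5/4
row 2: denom=6−1·1/8=47/8; d'=(18−1·5/4)/(47/8)=134/47
back: M2=134/47
back: M1=5/4−1/8·134/47=42/47
M: M0=0, M1=42/47, M2=134/47, M3=0
seg 0: a=-3, c=M0/2=0, d=(M1−M0)/(6·3)=7/141, b=Δ0−h0·(2M0+M1)/6=-157/141
seg 1: a=-5, c=M1/2=21/47, d=(M2−M1)/(6·1)=46/141, b=Δ1−h1·(2M1+M2)/6=32/141
seg 2: a=-4, c=M2/2=67/47, d=(M3−M2)/(6·2)=-67/282, b=Δ2−h2·(2M2+M3)/6=296/141
t_q=7/2 → seg 1, τ=1/2; S=-5+32/141·τ+21/47·τ²+46/141·τ³=-445/94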